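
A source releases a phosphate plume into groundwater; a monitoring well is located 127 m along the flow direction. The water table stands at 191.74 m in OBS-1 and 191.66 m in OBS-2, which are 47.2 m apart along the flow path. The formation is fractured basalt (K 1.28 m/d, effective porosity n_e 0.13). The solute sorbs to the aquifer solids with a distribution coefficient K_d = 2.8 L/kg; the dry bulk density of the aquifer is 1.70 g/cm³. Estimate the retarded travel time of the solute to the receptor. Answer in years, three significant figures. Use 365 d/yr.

784 years

Hydraulic gradient i = (191.74 − 191.66) / 47.2 = 0.08 / 47.2 = 0.001695
Specific discharge q = 1.28 × 0.001695 = 0.002169 m/d
v_s = q/n_e = 0.002169/0.13 = 0.01669 m/d
Retardation R = 1 + ρ_b·K_d/n = 1 + 1.70×2.8/0.13 = 37.62
Contaminant velocity v_c = v/R = 0.01669/37.62 = 4.437e-4 m/d
t = L/v_c = 127/4.437e-4 = 286300 d
   = 286300/365 = 784 yr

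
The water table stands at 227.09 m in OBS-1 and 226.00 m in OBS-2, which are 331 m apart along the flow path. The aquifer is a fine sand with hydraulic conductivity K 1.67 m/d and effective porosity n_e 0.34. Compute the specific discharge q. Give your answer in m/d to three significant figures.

0.00550 m/d

Hydraulic gradient i = (227.09 − 226.00) / 331 = 1.09 / 331 = 0.003293
Darcy flux q = K·i = 1.67 × 0.003293 = 0.005499 m/d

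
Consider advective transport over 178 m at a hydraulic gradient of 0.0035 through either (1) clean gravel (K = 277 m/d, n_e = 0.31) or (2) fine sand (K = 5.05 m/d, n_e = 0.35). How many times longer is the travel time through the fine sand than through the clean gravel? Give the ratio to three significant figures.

61.9

Unit 1 (clean gravel): v = 277×0.0035/0.31 = 3.127 m/d, t = 178/3.127 = 56.92 d
Unit 2 (fine sand): v = 5.05×0.0035/0.35 = 0.05050 m/d, t = 178/0.05050 = 3525 d
t(fine sand) / t(clean gravel) = 3525/56.92 = 61.9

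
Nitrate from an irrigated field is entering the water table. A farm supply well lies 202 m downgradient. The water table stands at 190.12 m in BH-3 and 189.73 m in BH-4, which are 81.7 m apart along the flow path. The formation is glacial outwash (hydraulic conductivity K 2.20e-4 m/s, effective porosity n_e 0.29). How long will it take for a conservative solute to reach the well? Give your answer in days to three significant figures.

646 days

Hydraulic gradient i = (190.12 − 189.73) / 81.7 = 0.39 / 81.7 = 0.004774
K = 2.20e-4 m/s × 86400 s/d = 19.01 m/d
Darcy flux q = K·i = 19.01 × 0.004774 = 0.09074 m/d
v = Ki/n = 19.01·0.004774/0.29 = 0.3129 m/d
t = L / v = 202 / 0.3129 = 645.6 d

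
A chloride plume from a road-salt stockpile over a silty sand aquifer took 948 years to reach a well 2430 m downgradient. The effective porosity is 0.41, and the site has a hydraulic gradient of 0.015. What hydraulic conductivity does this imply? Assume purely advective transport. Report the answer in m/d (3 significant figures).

t = 948 years = 346000 d
v = L / t = 2430 / 346000 = 0.007023 m/d
K = v · n / i = 0.007023 × 0.41 / 0.015 = 0.192 m/d

0.192 m/d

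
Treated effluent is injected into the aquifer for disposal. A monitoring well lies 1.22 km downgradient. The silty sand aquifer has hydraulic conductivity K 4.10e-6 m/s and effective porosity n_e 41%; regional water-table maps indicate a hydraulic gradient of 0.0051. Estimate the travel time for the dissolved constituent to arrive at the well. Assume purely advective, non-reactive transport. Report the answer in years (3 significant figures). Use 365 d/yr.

K = 4.10e-6 m/s × 86400 s/d = 0.3542 m/d
Specific discharge q = 0.3542 × 0.0051 = 0.001807 m/d
v = Ki/n = 0.3542·0.0051/0.41 = 0.004406 m/d
L = 1.22 km = 1220 m
t = L / v = 1220 / 0.004406 = 276900 d
   = 276900 / 365 = 759 yr

759 years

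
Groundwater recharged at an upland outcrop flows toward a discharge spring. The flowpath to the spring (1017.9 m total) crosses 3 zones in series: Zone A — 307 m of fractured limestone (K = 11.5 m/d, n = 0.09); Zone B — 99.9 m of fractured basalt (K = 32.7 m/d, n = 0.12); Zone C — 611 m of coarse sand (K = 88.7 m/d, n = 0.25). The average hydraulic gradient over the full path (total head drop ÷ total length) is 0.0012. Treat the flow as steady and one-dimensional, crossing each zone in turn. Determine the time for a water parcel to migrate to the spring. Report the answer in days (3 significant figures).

5770 days

Continuity: the same q passes through each zone, so ΔH = q·Σ(L_j/K_j) — the zones act as resistances in series.
Σ(L/K) = 307/11.5 + 99.9/32.7 + 611/88.7 = 26.70 + 3.055 + 6.888 = 36.64 d
K_eq = L_total / Σ(L/K) = 1017.9 / 36.64 = 27.78 m/d
q = K_eq · i = 27.78 × 0.0012 = 0.03334 m/d (same in every zone)
Zone A: v = q/n = 0.03334/0.09 = 0.3704 m/d → t_A = 307/0.3704 = 828.8 d
Zone B: v = q/n = 0.03334/0.12 = 0.2778 m/d → t_B = 99.9/0.2778 = 359.6 d
Zone C: v = q/n = 0.03334/0.25 = 0.1334 m/d → t_C = 611/0.1334 = 4582 d
Total t = 828.8 + 359.6 + 4582 = 5770 d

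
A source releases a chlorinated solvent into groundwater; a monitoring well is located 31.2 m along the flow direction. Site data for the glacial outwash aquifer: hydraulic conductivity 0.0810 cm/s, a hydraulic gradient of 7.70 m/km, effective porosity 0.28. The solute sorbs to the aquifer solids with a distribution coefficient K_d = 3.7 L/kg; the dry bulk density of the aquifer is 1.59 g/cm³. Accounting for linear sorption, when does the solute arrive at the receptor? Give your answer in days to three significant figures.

357 days

K = 0.0810 cm/s × 864 = 69.98 m/d
Darcy flux q = K·i = 69.98 × 0.0077 = 0.5389 m/d
Seepage velocity v = q / n = 0.5389 / 0.28 = 1.925 m/d
Retardation R = 1 + ρ_b·K_d/n = 1 + 1.59×3.7/0.28 = 22.01
Contaminant velocity v_c = v/R = 1.925/22.01 = 0.08744 m/d
t = L/v_c = 31.2/0.08744 = 356.8 d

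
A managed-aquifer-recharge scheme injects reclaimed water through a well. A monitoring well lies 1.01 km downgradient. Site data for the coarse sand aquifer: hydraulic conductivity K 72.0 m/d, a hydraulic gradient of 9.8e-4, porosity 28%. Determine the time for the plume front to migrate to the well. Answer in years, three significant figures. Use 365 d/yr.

q = Ki = 72.0 × 9.8e-4 = 0.07056 m/d
v_s = q/n_e = 0.07056/0.28 = 0.2520 m/d
L = 1.01 km = 1010 m
t = L / v = 1010 / 0.2520 = 4008 d
   = 4008 / 365 = 11.0 yr

11.0 years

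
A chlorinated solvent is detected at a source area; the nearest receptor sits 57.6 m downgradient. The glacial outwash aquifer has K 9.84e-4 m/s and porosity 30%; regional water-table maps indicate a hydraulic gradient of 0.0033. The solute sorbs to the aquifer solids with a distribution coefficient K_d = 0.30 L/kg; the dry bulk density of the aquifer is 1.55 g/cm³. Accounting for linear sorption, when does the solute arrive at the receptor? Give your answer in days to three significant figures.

157 days

K = 9.84e-4 m/s × 86400 s/d = 85.02 m/d
q = Ki = 85.02 × 0.0033 = 0.2806 m/d
v_s = q/n_e = 0.2806/0.30 = 0.9352 m/d
Retardation R = 1 + ρ_b·K_d/n = 1 + 1.55×0.30/0.30 = 2.550
Contaminant velocity v_c = v/R = 0.9352/2.550 = 0.3667 m/d
t = L/v_c = 57.6/0.3667 = 157.1 d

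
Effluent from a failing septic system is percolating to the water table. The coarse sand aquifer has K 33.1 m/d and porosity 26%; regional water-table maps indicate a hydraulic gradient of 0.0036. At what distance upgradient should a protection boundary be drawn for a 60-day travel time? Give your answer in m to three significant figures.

Specific discharge q = 33.1 × 0.0036 = 0.1192 m/d
Seepage velocity v = q / n = 0.1192 / 0.26 = 0.4583 m/d
L = v × T = 0.4583 × 60 = 27.50 m

27.5 m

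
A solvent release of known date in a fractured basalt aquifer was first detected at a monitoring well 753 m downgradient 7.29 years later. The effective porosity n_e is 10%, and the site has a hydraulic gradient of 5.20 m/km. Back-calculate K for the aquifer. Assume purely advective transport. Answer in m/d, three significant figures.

5.44 m/d

t = 7.29 years = 2661 d
v = L / t = 753 / 2661 = 0.2830 m/d
K = v · n / i = 0.2830 × 0.10 / 0.0052 = 5.44 m/d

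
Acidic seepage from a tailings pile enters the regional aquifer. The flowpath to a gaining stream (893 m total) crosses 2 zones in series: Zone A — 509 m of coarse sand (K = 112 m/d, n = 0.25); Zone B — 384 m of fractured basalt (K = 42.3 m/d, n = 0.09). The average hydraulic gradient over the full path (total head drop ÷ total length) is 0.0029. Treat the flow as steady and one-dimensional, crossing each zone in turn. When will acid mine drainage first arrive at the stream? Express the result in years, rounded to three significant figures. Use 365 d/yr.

2.33 years

For zones in series the flux q is common to all zones; the equivalent conductivity is the harmonic (thickness-weighted) mean, K_eq = L_total / Σ(L_j/K_j).
Σ(L/K) = 509/112 + 384/42.3 = 4.545 + 9.078 = 13.62 d
K_eq = L_total / Σ(L/K) = 893 / 13.62 = 65.55 m/d
q = K_eq · i = 65.55 × 0.0029 = 0.1901 m/d (same in every zone)
Zone A: v = q/n = 0.1901/0.25 = 0.7604 m/d → t_A = 509/0.7604 = 669.4 d
Zone B: v = q/n = 0.1901/0.09 = 2.112 m/d → t_B = 384/2.112 = 181.8 d
Total t = 669.4 + 181.8 = 851.2 d
   = 851.2 / 365 = 2.33 yr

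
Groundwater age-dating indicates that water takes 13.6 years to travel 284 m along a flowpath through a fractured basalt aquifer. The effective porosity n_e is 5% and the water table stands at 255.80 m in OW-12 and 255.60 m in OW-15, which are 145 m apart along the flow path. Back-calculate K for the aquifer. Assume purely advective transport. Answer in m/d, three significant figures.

Hydraulic gradient i = (255.80 − 255.60) / 145 = 0.20 / 145 = 0.001379
t = 13.6 years = 4964 d
v = L / t = 284 / 4964 = 0.05721 m/d
K = v · n / i = 0.05721 × 0.05 / 0.001379 = 2.07 m/d

2.07 m/d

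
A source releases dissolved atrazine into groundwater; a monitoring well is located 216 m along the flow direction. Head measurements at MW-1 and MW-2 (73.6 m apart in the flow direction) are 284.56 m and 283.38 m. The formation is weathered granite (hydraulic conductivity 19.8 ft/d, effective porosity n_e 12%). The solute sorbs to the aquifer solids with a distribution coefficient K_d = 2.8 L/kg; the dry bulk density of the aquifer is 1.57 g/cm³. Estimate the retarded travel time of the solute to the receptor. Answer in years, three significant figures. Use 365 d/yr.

Hydraulic gradient i = (284.56 − 283.38) / 73.6 = 1.18 / 73.6 = 0.01603
K = 19.8 ft/d × 0.3048 = 6.035 m/d
Darcy flux q = K·i = 6.035 × 0.01603 = 0.09676 m/d
Seepage velocity v = q / n = 0.09676 / 0.12 = 0.8063 m/d
Retardation R = 1 + ρ_b·K_d/n = 1 + 1.57×2.8/0.12 = 37.63
Contaminant velocity v_c = v/R = 0.8063/37.63 = 0.02143 m/d
t = L/v_c = 216/0.02143 = 10080 d
   = 10080/365 = 27.6 yr

27.6 years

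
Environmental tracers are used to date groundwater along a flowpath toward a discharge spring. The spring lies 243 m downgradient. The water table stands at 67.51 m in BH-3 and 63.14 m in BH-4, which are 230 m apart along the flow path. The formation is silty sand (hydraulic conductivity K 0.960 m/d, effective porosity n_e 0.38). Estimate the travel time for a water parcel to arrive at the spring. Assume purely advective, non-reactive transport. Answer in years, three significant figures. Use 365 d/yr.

13.9 years

Hydraulic gradient i = (67.51 − 63.14) / 230 = 4.37 / 230 = 0.01900
Specific discharge q = 0.960 × 0.01900 = 0.01824 m/d
Seepage velocity v = q / n = 0.01824 / 0.38 = 0.04800 m/d
t = L / v = 243 / 0.04800 = 5063 d
   = 5063 / 365 = 13.9 yr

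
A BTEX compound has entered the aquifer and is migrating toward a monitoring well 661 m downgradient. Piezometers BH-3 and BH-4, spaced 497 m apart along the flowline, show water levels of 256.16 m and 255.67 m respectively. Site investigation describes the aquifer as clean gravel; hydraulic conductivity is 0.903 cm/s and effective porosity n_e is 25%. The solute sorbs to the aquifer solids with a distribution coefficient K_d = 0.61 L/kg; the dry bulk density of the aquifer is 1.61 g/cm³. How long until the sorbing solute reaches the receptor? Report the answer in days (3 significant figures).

1060 days

Hydraulic gradient i = (256.16 − 255.67) / 497 = 0.49 / 497 = 9.859e-4
K = 0.903 cm/s × 864 = 780.2 m/d
q = Ki = 780.2 × 9.859e-4 = 0.7692 m/d
v_s = q/n_e = 0.7692/0.25 = 3.077 m/d
Retardation R = 1 + ρ_b·K_d/n = 1 + 1.61×0.61/0.25 = 4.928
Contaminant velocity v_c = v/R = 3.077/4.928 = 0.6243 m/d
t = L/v_c = 661/0.6243 = 1059 d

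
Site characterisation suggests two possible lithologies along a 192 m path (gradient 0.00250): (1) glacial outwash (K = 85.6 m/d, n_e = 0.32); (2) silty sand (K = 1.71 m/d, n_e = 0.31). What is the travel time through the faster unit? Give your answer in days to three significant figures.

287 days

Unit 1 (glacial outwash): v = 85.6×0.0025/0.32 = 0.6688 m/d, t = 192/0.6688 = 287.1 d
Unit 2 (silty sand): v = 1.71×0.0025/0.31 = 0.01379 m/d, t = 192/0.01379 = 13920 d
Faster unit: t = 287 d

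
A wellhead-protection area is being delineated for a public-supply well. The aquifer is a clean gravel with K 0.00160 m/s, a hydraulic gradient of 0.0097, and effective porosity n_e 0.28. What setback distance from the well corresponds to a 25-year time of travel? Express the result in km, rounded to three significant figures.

K = 0.00160 m/s × 86400 s/d = 138.2 m/d
q = Ki = 138.2 × 0.0097 = 1.341 m/d
v_s = q/n_e = 1.341/0.28 = 4.789 m/d
T = 25 yr × 365 = 9125 d
L = v × T = 4.789 × 9125 = 43700 m
   = 43.7 km

43.7 km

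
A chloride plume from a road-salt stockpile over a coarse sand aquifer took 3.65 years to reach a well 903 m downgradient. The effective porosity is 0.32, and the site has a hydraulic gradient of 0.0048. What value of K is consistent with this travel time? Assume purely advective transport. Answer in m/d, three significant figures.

t = 3.65 years = 1332 d
v = L / t = 903 / 1332 = 0.6778 m/d
K = v · n / i = 0.6778 × 0.32 / 0.0048 = 45.2 m/d

45.2 m/d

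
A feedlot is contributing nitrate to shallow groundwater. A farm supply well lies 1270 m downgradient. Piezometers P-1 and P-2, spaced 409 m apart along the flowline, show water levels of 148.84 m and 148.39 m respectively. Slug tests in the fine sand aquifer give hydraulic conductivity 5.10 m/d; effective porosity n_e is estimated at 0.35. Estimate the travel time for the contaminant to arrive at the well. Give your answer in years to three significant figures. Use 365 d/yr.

217 years

Hydraulic gradient i = (148.84 − 148.39) / 409 = 0.45 / 409 = 0.001100
q = Ki = 5.10 × 0.001100 = 0.005611 m/d
v = Ki/n = 5.10·0.001100/0.35 = 0.01603 m/d
t = L / v = 1270 / 0.01603 = 79220 d
   = 79220 / 365 = 217 yr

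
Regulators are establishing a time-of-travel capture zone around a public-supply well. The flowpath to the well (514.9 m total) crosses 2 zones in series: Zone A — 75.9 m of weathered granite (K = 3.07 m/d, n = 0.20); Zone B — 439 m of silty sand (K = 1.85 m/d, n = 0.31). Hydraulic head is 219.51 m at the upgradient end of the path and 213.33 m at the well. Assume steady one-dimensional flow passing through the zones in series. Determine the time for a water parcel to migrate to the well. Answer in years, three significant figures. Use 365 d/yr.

Total head drop ΔH = 219.51 − 213.33 = 6.18 m
Continuity: the same q passes through each zone, so ΔH = q·Σ(L_j/K_j) — the zones act as resistances in series.
Σ(L/K) = 75.9/3.07 + 439/1.85 = 24.72 + 237.3 = 262.0 d
q = ΔH / Σ(L/K) = 6.18 / 262.0 = 0.02359 m/d (same in every zone)
Zone A: v = q/n = 0.02359/0.20 = 0.1179 m/d → t_A = 75.9/0.1179 = 643.6 d
Zone B: v = q/n = 0.02359/0.31 = 0.07608 m/d → t_B = 439/0.07608 = 5770 d
Total t = 643.6 + 5770 = 6414 d
   = 6414 / 365 = 17.6 yr

17.6 years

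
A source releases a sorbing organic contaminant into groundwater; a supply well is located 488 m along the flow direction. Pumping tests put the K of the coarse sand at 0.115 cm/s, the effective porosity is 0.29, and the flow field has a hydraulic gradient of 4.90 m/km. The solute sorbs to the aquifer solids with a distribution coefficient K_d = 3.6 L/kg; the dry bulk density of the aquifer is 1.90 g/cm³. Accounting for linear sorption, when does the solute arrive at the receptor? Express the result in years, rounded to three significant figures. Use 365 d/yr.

19.6 years

K = 0.115 cm/s × 864 = 99.36 m/d
Specific discharge q = 99.36 × 0.0049 = 0.4869 m/d
v_s = q/n_e = 0.4869/0.29 = 1.679 m/d
Retardation R = 1 + ρ_b·K_d/n = 1 + 1.90×3.6/0.29 = 24.59
Contaminant velocity v_c = v/R = 1.679/24.59 = 0.06828 m/d
t = L/v_c = 488/0.06828 = 7147 d
   = 7147/365 = 19.6 yr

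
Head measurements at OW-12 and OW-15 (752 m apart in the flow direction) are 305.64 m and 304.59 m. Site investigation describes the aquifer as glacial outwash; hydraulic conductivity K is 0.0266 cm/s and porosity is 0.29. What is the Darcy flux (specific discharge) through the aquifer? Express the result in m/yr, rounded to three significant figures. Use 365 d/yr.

11.7 m/yr

Hydraulic gradient i = (305.64 − 304.59) / 752 = 1.05 / 752 = 0.001396
K = 0.0266 cm/s × 864 = 22.98 m/d
q = Ki = 22.98 × 0.001396 = 0.03209 m/d
   = 0.03209 × 365 = 11.7 m/yr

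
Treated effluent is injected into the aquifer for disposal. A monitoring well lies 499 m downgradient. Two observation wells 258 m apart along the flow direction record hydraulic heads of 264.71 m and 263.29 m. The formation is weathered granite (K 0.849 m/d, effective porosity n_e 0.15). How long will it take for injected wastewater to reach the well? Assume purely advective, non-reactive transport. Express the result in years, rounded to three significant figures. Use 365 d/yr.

Hydraulic gradient i = (264.71 − 263.29) / 258 = 1.42 / 258 = 0.005504
q = Ki = 0.849 × 0.005504 = 0.004673 m/d
v = Ki/n = 0.849·0.005504/0.15 = 0.03115 m/d
t = L / v = 499 / 0.03115 = 16020 d
   = 16020 / 365 = 43.9 yr

43.9 years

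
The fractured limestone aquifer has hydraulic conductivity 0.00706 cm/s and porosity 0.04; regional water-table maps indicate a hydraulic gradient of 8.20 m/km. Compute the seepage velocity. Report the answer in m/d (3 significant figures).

1.25 m/d

K = 0.00706 cm/s × 864 = 6.100 m/d
Darcy flux q = K·i = 6.100 × 0.0082 = 0.05002 m/d
v_s = q/n_e = 0.05002/0.04 = 1.250 m/d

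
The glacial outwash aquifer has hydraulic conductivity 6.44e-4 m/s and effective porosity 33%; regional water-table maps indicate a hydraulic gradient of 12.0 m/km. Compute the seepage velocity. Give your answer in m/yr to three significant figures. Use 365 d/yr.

K = 6.44e-4 m/s × 86400 s/d = 55.64 m/d
q = Ki = 55.64 × 0.012 = 0.6677 m/d
Average linear velocity = 0.6677 / 0.33 = 2.023 m/d
   = 2.023 × 365 = 739 m/yr

739 m/yr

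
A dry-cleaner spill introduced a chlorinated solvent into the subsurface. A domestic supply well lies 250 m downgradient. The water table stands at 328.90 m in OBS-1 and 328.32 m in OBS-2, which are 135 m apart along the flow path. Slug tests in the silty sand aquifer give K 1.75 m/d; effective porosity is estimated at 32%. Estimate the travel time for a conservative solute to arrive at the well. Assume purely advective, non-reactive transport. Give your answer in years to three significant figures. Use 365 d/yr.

29.2 years

Hydraulic gradient i = (328.90 − 328.32) / 135 = 0.58 / 135 = 0.004296
Specific discharge q = 1.75 × 0.004296 = 0.007519 m/d
v_s = q/n_e = 0.007519/0.32 = 0.02350 m/d
t = L / v = 250 / 0.02350 = 10640 d
   = 10640 / 365 = 29.2 yr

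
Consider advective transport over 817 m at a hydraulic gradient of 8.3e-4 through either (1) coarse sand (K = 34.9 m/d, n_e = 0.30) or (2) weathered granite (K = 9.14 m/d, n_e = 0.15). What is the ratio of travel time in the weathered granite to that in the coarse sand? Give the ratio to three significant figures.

Unit 1 (coarse sand): v = 34.9×8.3e-4/0.30 = 0.09656 m/d, t = 817/0.09656 = 8461 d
Unit 2 (weathered granite): v = 9.14×8.3e-4/0.15 = 0.05057 m/d, t = 817/0.05057 = 16150 d
t(weathered granite) / t(coarse sand) = 16150/8461 = 1.91

1.91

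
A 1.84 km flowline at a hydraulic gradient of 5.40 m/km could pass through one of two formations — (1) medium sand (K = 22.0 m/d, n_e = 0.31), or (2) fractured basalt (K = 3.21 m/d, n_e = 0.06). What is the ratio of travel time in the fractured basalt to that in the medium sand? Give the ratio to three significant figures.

1.33

Unit 1 (medium sand): v = 22.0×0.0054/0.31 = 0.3832 m/d, t = 1840/0.3832 = 4801 d
Unit 2 (fractured basalt): v = 3.21×0.0054/0.06 = 0.2889 m/d, t = 1840/0.2889 = 6369 d
t(fractured basalt) / t(medium sand) = 6369/4801 = 1.33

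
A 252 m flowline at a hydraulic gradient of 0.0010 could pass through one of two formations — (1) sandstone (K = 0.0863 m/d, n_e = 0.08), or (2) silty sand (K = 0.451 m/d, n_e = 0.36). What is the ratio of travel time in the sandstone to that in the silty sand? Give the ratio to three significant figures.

Unit 1 (sandstone): v = 0.0863×0.0010/0.08 = 0.001079 m/d, t = 252/0.001079 = 233600 d
Unit 2 (silty sand): v = 0.451×0.0010/0.36 = 0.001253 m/d, t = 252/0.001253 = 201200 d
t(sandstone) / t(silty sand) = 233600/201200 = 1.16

1.16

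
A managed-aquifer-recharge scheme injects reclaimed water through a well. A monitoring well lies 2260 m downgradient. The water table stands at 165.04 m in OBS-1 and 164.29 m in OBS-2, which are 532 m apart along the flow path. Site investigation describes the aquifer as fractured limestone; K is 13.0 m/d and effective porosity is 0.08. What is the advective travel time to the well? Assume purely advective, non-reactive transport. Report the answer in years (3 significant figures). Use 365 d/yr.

27.0 years

Hydraulic gradient i = (165.04 − 164.29) / 532 = 0.75 / 532 = 0.001410
Darcy flux q = K·i = 13.0 × 0.001410 = 0.01833 m/d
v_s = q/n_e = 0.01833/0.08 = 0.2291 m/d
t = L / v = 2260 / 0.2291 = 9865 d
   = 9865 / 365 = 27.0 yr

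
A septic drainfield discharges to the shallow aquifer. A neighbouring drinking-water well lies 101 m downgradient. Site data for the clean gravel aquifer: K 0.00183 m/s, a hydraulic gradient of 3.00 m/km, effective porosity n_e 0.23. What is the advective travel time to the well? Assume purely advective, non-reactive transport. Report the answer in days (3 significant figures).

K = 0.00183 m/s × 86400 s/d = 158.1 m/d
q = Ki = 158.1 × 0.0030 = 0.4743 m/d
Seepage velocity v = q / n = 0.4743 / 0.23 = 2.062 m/d
t = L / v = 101 / 2.062 = 48.97 d

49.0 days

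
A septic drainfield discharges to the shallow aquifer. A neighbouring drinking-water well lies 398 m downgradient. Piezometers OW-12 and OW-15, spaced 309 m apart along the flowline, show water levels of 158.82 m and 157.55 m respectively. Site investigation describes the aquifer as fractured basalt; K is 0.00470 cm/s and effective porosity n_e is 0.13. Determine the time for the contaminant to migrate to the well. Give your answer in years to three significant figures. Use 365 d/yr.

8.49 years

Hydraulic gradient i = (158.82 − 157.55) / 309 = 1.27 / 309 = 0.004110
K = 0.00470 cm/s × 864 = 4.061 m/d
q = Ki = 4.061 × 0.004110 = 0.01669 m/d
v_s = q/n_e = 0.01669/0.13 = 0.1284 m/d
t = L / v = 398 / 0.1284 = 3100 d
   = 3100 / 365 = 8.49 yr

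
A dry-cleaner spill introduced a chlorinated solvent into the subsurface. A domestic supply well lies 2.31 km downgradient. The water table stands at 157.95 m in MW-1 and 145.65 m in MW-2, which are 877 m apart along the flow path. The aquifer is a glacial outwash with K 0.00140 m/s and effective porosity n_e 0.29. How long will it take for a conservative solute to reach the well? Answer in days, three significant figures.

Hydraulic gradient i = (157.95 − 145.65) / 877 = 12.30 / 877 = 0.01403
K = 0.00140 m/s × 86400 s/d = 121.0 m/d
Darcy flux q = K·i = 121.0 × 0.01403 = 1.696 m/d
v = Ki/n = 121.0·0.01403/0.29 = 5.850 m/d
L = 2.31 km = 2310 m
t = L / v = 2310 / 5.850 = 394.9 d

395 days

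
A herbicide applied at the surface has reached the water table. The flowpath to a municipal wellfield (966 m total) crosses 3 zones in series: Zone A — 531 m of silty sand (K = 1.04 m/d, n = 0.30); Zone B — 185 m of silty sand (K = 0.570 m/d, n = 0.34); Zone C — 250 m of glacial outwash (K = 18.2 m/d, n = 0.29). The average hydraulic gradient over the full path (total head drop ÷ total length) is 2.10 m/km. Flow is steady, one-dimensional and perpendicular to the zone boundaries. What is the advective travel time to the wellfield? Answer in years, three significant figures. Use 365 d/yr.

Continuity: the same q passes through each zone, so ΔH = q·Σ(L_j/K_j) — the zones act as resistances in series.
Σ(L/K) = 531/1.04 + 185/0.570 + 250/18.2 = 510.6 + 324.6 + 13.74 = 848.9 d
K_eq = L_total / Σ(L/K) = 966 / 848.9 = 1.138 m/d
q = K_eq · i = 1.138 × 0.0021 = 0.002390 m/d (same in every zone)
Zone A: v = q/n = 0.002390/0.30 = 0.007966 m/d → t_A = 531/0.007966 = 66660 d
Zone B: v = q/n = 0.002390/0.34 = 0.007029 m/d → t_B = 185/0.007029 = 26320 d
Zone C: v = q/n = 0.002390/0.29 = 0.008241 m/d → t_C = 250/0.008241 = 30340 d
Total t = 66660 + 26320 + 30340 = 123300 d
   = 123300 / 365 = 338 yr

338 years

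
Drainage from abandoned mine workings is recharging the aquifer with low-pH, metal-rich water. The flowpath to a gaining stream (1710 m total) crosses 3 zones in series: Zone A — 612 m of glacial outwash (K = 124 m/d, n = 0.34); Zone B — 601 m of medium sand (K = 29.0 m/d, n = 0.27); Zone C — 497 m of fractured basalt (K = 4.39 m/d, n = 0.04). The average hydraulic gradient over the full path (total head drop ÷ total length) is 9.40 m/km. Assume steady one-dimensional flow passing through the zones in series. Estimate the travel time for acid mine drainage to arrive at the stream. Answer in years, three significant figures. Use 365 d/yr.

9.24 years

Steady 1-D flow in series ⇒ the Darcy flux q is identical in every zone and the zone head losses add (resistances L/K in series).
Σ(L/K) = 612/124 + 601/29.0 + 497/4.39 = 4.935 + 20.72 + 113.2 = 138.9 d
K_eq = L_total / Σ(L/K) = 1710 / 138.9 = 12.31 m/d
q = K_eq · i = 12.31 × 0.0094 = 0.1157 m/d (same in every zone)
Zone A: v = q/n = 0.1157/0.34 = 0.3404 m/d → t_A = 612/0.3404 = 1798 d
Zone B: v = q/n = 0.1157/0.27 = 0.4287 m/d → t_B = 601/0.4287 = 1402 d
Zone C: v = q/n = 0.1157/0.04 = 2.894 m/d → t_C = 497/2.894 = 171.8 d
Total t = 1798 + 1402 + 171.8 = 3371 d
   = 3371 / 365 = 9.24 yr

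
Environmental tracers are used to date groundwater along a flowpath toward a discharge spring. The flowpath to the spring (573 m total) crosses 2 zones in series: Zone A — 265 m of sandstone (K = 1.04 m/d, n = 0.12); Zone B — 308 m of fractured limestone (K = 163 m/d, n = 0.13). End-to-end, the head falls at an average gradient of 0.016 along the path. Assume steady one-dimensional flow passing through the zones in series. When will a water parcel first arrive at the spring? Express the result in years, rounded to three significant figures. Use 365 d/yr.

Steady 1-D flow in series ⇒ the Darcy flux q is identical in every zone and the zone head losses add (resistances L/K in series).
Σ(L/K) = 265/1.04 + 308/163 = 254.8 + 1.890 = 256.7 d
K_eq = L_total / Σ(L/K) = 573 / 256.7 = 2.232 m/d
q = K_eq · i = 2.232 × 0.016 = 0.03572 m/d (same in every zone)
Zone A: v = q/n = 0.03572/0.12 = 0.2976 m/d → t_A = 265/0.2976 = 890.4 d
Zone B: v = q/n = 0.03572/0.13 = 0.2747 m/d → t_B = 308/0.2747 = 1121 d
Total t = 890.4 + 1121 = 2011 d
   = 2011 / 365 = 5.51 yr

5.51 years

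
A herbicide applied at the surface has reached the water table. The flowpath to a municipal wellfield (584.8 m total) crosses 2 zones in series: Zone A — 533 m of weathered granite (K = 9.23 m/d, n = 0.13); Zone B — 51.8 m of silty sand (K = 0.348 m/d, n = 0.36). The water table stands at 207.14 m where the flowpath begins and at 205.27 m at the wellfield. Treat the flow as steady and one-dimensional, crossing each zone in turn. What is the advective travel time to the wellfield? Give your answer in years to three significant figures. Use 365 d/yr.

26.6 years

Total head drop ΔH = 207.14 − 205.27 = 1.87 m
Continuity: the same q passes through each zone, so ΔH = q·Σ(L_j/K_j) — the zones act as resistances in series.
Σ(L/K) = 533/9.23 + 51.8/0.348 = 57.75 + 148.9 = 206.6 d
q = ΔH / Σ(L/K) = 1.87 / 206.6 = 0.009051 m/d (same in every zone)
Zone A: v = q/n = 0.009051/0.13 = 0.06963 m/d → t_A = 533/0.06963 = 7655 d
Zone B: v = q/n = 0.009051/0.36 = 0.02514 m/d → t_B = 51.8/0.02514 = 2060 d
Total t = 7655 + 2060 = 9715 d
   = 9715 / 365 = 26.6 yr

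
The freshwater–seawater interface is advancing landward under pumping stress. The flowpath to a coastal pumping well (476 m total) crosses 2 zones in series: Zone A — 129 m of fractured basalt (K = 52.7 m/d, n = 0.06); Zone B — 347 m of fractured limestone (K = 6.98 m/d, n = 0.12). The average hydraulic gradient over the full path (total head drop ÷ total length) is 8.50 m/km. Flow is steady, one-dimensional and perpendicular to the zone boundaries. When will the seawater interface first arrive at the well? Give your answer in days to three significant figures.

637 days

For zones in series the flux q is common to all zones; the equivalent conductivity is the harmonic (thickness-weighted) mean, K_eq = L_total / Σ(L_j/K_j).
Σ(L/K) = 129/52.7 + 347/6.98 = 2.448 + 49.71 = 52.16 d
K_eq = L_total / Σ(L/K) = 476 / 52.16 = 9.126 m/d
q = K_eq · i = 9.126 × 0.0085 = 0.07757 m/d (same in every zone)
Zone A: v = q/n = 0.07757/0.06 = 1.293 m/d → t_A = 129/1.293 = 99.78 d
Zone B: v = q/n = 0.07757/0.12 = 0.6464 m/d → t_B = 347/0.6464 = 536.8 d
Total t = 99.78 + 536.8 = 636.6 d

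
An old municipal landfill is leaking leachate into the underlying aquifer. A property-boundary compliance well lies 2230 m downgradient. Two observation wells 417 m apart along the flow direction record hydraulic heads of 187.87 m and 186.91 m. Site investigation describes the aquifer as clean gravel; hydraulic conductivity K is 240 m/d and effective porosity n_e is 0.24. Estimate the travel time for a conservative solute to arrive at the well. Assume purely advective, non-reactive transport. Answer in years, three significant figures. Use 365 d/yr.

Hydraulic gradient i = (187.87 − 186.91) / 417 = 0.96 / 417 = 0.002302
Specific discharge q = 240 × 0.002302 = 0.5525 m/d
Seepage velocity v = q / n = 0.5525 / 0.24 = 2.302 m/d
t = L / v = 2230 / 2.302 = 968.7 d
   = 968.7 / 365 = 2.65 yr

2.65 years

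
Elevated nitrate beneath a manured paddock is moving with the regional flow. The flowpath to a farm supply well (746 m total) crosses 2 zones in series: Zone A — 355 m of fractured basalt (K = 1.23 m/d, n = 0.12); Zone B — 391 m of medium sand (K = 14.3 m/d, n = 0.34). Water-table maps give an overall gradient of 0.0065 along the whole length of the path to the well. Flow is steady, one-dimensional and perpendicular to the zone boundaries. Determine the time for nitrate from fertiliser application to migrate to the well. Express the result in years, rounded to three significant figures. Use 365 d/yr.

For zones in series the flux q is common to all zones; the equivalent conductivity is the harmonic (thickness-weighted) mean, K_eq = L_total / Σ(L_j/K_j).
Σ(L/K) = 355/1.23 + 391/14.3 = 288.6 + 27.34 = 316.0 d
K_eq = L_total / Σ(L/K) = 746 / 316.0 = 2.361 m/d
q = K_eq · i = 2.361 × 0.0065 = 0.01535 m/d (same in every zone)
Zone A: v = q/n = 0.01535/0.12 = 0.1279 m/d → t_A = 355/0.1279 = 2776 d
Zone B: v = q/n = 0.01535/0.34 = 0.04514 m/d → t_B = 391/0.04514 = 8662 d
Total t = 2776 + 8662 = 11440 d
   = 11440 / 365 = 31.3 yr

31.3 years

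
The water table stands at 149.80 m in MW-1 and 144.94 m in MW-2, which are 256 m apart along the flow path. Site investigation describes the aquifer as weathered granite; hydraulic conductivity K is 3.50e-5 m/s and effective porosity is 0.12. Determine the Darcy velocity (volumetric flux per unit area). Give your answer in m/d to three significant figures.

Hydraulic gradient i = (149.80 − 144.94) / 256 = 4.86 / 256 = 0.01898
K = 3.50e-5 m/s × 86400 s/d = 3.024 m/d
Specific discharge q = 3.024 × 0.01898 = 0.05741 m/d

0.0574 m/d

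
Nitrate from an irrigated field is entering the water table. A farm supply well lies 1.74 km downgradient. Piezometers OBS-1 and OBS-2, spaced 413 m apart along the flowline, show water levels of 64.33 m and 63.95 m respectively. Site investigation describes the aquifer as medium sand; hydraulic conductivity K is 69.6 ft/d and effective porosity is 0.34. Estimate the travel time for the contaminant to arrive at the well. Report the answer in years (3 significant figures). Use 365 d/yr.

Hydraulic gradient i = (64.33 − 63.95) / 413 = 0.38 / 413 = 9.201e-4
K = 69.6 ft/d × 0.3048 = 21.21 m/d
Darcy flux q = K·i = 21.21 × 9.201e-4 = 0.01952 m/d
v = Ki/n = 21.21·9.201e-4/0.34 = 0.05741 m/d
L = 1.74 km = 1740 m
t = L / v = 1740 / 0.05741 = 30310 d
   = 30310 / 365 = 83.0 yr

83.0 years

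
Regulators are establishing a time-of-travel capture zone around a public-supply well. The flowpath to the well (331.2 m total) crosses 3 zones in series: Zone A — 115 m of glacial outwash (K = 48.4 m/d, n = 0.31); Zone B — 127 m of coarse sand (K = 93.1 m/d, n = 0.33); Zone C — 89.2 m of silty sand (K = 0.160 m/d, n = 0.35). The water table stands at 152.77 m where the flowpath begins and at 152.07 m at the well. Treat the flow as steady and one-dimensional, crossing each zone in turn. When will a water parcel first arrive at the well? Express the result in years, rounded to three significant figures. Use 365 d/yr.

Total head drop ΔH = 152.77 − 152.07 = 0.70 m
Continuity: the same q passes through each zone, so ΔH = q·Σ(L_j/K_j) — the zones act as resistances in series.
Σ(L/K) = 115/48.4 + 127/93.1 + 89.2/0.160 = 2.376 + 1.364 + 557.5 = 561.2 d
q = ΔH / Σ(L/K) = 0.70 / 561.2 = 0.001247 m/d (same in every zone)
Zone A: v = q/n = 0.001247/0.31 = 0.004023 m/d → t_A = 115/0.004023 = 28580 d
Zone B: v = q/n = 0.001247/0.33 = 0.003780 m/d → t_B = 127/0.003780 = 33600 d
Zone C: v = q/n = 0.001247/0.35 = 0.003564 m/d → t_C = 89.2/0.003564 = 25030 d
Total t = 28580 + 33600 + 25030 = 87220 d
   = 87220 / 365 = 239 yr

239 years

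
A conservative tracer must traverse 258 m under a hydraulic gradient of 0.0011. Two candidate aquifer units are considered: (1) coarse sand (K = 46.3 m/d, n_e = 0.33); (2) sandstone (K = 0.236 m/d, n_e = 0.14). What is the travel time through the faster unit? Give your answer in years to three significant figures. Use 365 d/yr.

4.58 years

Unit 1 (coarse sand): v = 46.3×0.0011/0.33 = 0.1543 m/d, t = 258/0.1543 = 1672 d
Unit 2 (sandstone): v = 0.236×0.0011/0.14 = 0.001854 m/d, t = 258/0.001854 = 139100 d
Faster: 1672 d / 365 = 4.58 yr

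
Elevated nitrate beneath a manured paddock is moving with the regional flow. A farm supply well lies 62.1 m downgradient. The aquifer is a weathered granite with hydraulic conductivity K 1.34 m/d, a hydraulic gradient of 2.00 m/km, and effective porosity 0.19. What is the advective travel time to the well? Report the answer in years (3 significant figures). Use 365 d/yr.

12.1 years

Specific discharge q = 1.34 × 0.0020 = 0.002680 m/d
v = Ki/n = 1.34·0.0020/0.19 = 0.01411 m/d
t = L / v = 62.1 / 0.01411 = 4403 d
   = 4403 / 365 = 12.1 yr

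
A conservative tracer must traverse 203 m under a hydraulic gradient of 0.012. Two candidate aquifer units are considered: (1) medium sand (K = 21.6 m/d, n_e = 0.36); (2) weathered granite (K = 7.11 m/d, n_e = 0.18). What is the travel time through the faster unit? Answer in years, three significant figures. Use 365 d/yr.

Unit 1 (medium sand): v = 21.6×0.012/0.36 = 0.7200 m/d, t = 203/0.7200 = 281.9 d
Unit 2 (weathered granite): v = 7.11×0.012/0.18 = 0.4740 m/d, t = 203/0.4740 = 428.3 d
Faster: 281.9 d / 365 = 0.772 yr

0.772 years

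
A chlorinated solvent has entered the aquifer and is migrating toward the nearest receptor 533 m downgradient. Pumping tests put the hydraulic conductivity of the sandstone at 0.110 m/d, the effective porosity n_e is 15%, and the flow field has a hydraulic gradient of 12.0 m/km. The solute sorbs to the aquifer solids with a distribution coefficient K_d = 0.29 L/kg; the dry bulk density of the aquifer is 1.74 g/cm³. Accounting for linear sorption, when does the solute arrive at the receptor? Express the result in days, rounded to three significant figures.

264000 days

q = Ki = 0.110 × 0.012 = 0.001320 m/d
v = Ki/n = 0.110·0.012/0.15 = 0.008800 m/d
Retardation R = 1 + ρ_b·K_d/n = 1 + 1.74×0.29/0.15 = 4.364
Contaminant velocity v_c = v/R = 0.008800/4.364 = 0.002016 m/d
t = L/v_c = 533/0.002016 = 264300 d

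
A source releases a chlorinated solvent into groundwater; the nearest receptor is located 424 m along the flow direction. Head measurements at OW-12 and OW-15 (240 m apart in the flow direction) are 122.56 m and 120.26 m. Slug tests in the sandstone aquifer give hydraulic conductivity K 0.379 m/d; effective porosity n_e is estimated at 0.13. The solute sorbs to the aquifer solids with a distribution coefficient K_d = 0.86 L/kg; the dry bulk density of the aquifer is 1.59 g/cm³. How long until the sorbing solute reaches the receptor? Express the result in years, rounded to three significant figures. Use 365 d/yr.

479 years

Hydraulic gradient i = (122.56 − 120.26) / 240 = 2.30 / 240 = 0.009583
Specific discharge q = 0.379 × 0.009583 = 0.003632 m/d
v_s = q/n_e = 0.003632/0.13 = 0.02794 m/d
Retardation R = 1 + ρ_b·K_d/n = 1 + 1.59×0.86/0.13 = 11.52
Contaminant velocity v_c = v/R = 0.02794/11.52 = 0.002426 m/d
t = L/v_c = 424/0.002426 = 174800 d
   = 174800/365 = 479 yr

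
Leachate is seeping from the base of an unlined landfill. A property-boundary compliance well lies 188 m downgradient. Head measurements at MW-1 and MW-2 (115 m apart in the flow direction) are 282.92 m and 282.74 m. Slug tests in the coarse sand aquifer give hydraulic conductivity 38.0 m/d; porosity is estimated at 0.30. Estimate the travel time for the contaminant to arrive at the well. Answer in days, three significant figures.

Hydraulic gradient i = (282.92 − 282.74) / 115 = 0.18 / 115 = 0.001565
Darcy flux q = K·i = 38.0 × 0.001565 = 0.05948 m/d
Average linear velocity = 0.05948 / 0.30 = 0.1983 m/d
t = L / v = 188 / 0.1983 = 948.2 d

948 days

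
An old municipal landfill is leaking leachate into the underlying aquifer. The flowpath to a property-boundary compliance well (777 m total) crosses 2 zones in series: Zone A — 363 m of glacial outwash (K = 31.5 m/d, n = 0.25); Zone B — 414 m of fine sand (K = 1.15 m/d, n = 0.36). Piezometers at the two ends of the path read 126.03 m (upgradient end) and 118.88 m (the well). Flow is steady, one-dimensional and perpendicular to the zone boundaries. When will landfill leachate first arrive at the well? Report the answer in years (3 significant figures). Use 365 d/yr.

Total head drop ΔH = 126.03 − 118.88 = 7.15 m
Steady 1-D flow in series ⇒ the Darcy flux q is identical in every zone and the zone head losses add (resistances L/K in series).
Σ(L/K) = 363/31.5 + 414/1.15 = 11.52 + 360.0 = 371.5 d
q = ΔH / Σ(L/K) = 7.15 / 371.5 = 0.01925 m/d (same in every zone)
Zone A: v = q/n = 0.01925/0.25 = 0.07698 m/d → t_A = 363/0.07698 = 4715 d
Zone B: v = q/n = 0.01925/0.36 = 0.05346 m/d → t_B = 414/0.05346 = 7744 d
Total t = 4715 + 7744 = 12460 d
   = 12460 / 365 = 34.1 yr

34.1 years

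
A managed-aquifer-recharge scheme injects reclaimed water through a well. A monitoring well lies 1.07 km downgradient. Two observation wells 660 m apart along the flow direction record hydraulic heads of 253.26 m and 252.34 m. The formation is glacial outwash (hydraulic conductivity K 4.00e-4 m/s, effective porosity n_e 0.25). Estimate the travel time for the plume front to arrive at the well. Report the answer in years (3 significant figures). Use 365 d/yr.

Hydraulic gradient i = (253.26 − 252.34) / 660 = 0.92 / 660 = 0.001394
K = 4.00e-4 m/s × 86400 s/d = 34.56 m/d
Darcy flux q = K·i = 34.56 × 0.001394 = 0.04817 m/d
Average linear velocity = 0.04817 / 0.25 = 0.1927 m/d
L = 1.07 km = 1070 m
t = L / v = 1070 / 0.1927 = 5553 d
   = 5553 / 365 = 15.2 yr

15.2 years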